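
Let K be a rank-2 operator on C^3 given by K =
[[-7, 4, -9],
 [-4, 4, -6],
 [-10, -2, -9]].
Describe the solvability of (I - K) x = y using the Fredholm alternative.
(I - K) is invertible (det(I - K) = -74 ≠ 0), so for every y in C^3 the equation (I - K) x = y has a unique solution.

K has rank 2 and factors as K = U V^T = u1 v1^T + u2 v2^T with u1 = (3, 2, 3), v1 = (-3, 0, -3), u2 = (-2, -2, 1), v2 = (-1, -2, 0) (multiplying out reproduces the displayed K). The nonzero eigenvalues of U V^T coincide with those of the 2 x 2 matrix G = V^T U = [[v1·u1, v1·u2], [v2·u1, v2·u2]] = [[-18, 3], [-7, 6]], and by the Sylvester determinant identity det(I_3 - U V^T) = det(I_2 - V^T U) = det([[19, -3], [7, -5]]) = (19)(-5) - (-3)(7) = -74. (Direct check: I - K =
[[8, -4, 9],
 [4, -3, 6],
 [10, 2, 10]]
has determinant -74.) The finite-dimensional Fredholm alternative says: either (I - K) is invertible, or ker(I - K) ≠ {0} and then range(I - K) = ker((I - K)^*)^⊥, with dim ker(I - K) = dim ker((I - K)^*). Since det(I - K) ≠ 0, 1 is not an eigenvalue of K and ker(I - K) = {0}, so we are in the first case: for every y there is a unique x = (I - K)^(-1) y. (Explicitly, by the Woodbury identity, (I - U V^T)^(-1) = I + U (I_2 - G)^(-1) V^T.)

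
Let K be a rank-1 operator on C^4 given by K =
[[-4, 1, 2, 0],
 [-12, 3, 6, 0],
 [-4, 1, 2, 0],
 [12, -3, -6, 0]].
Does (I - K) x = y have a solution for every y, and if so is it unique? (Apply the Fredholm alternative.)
(I - K) is singular (det(I - K) = 0, i.e. 1 ∈ sigma(K)). (I - K) x = y is solvable iff y ⊥ ker((I - K)^*) = span{(-4, 1, 2, 0)}, i.e. iff -4y_1 + y_2 + 2y_3 = 0. When solvable, the solutions are x = y + c·(1, 3, 1, -3), c arbitrary (ker(I - K) = span{(1, 3, 1, -3)}, dimension 1).

K has rank 1, so it is an outer product K = u v^T: every row of K is a multiple of one row vector. Reading off the entries, u = (1, 3, 1, -3) and v = (-4, 1, 2, 0) (row i of K equals u_i·v^T). A rank-one matrix u v^T satisfies K u = u (v·u) and kills the (3)-dimensional subspace v^⊥, so its characteristic polynomial is lambda^3 (lambda - v·u) with v·u = tr K = 1. Hence the eigenvalues of I - K are 1 (multiplicity 3) and 1 - (1) = 0, so det(I - K) = 0. (Direct check: I - K =
[[5, -1, -2, 0],
 [12, -2, -6, 0],
 [4, -1, -1, 0],
 [-12, 3, 6, 1]]
has determinant 0.) So 1 is an eigenvalue of K and (I - K) is not invertible. The finite-dimensional Fredholm alternative says: either (I - K) is invertible, or ker(I - K) ≠ {0} and then range(I - K) = ker((I - K)^*)^⊥, with dim ker(I - K) = dim ker((I - K)^*). We are in the second case, so we need both kernels. Kernel of I - K: (I - K) u = u - u (v·u) = u - u = 0, so ker(I - K) = span{u} = span{(1, 3, 1, -3)} (it is exactly 1-dimensional because rank(I - K) = 3). Kernel of the adjoint: K is real, so (I - K)^* = I - K^T = I - v u^T, and (I - v u^T) v = v - v (u·v) = 0; hence ker((I - K)^*) = span{v} = span{(-4, 1, 2, 0)}. Therefore (I - K) x = y is solvable iff <y, v> = 0, i.e. iff -4y_1 + y_2 + 2y_3 = 0. When this holds, K y = u (v·y) = 0, so (I - K) y = y and x = y is a particular solution; the full solution set is the line x = y + c·u = y + c·(1, 3, 1, -3), c ∈ C.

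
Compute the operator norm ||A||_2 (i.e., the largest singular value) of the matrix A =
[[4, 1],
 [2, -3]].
||A||_2 = sqrt((30 + sqrt(116))/2) ≈ 4.515 (= sqrt(largest eigenvalue of A^T A))

||A||_2 = sigma_max(A) = sqrt(lambda_max(A^T A)). Form the symmetric matrix M = A^T A =
[[20, -2],
 [-2, 10]].
Its characteristic polynomial (trace, determinant of M give the coefficients) is
  p(λ) = det(λ I - M) = λ^2 - 30λ + 196.
For λ^2 - 30λ + 196 the discriminant is 116. It is nonnegative but not a perfect square, so the roots are real and irrational: λ = (30 ± sqrt(116))/2 ≈ 20.3852, 9.6148.
So the eigenvalues of A^T A are ≈ 9.6148, 20.3852 (all ≥ 0, as they must be for A^T A). The largest is λ_max = (30 + sqrt(116))/2 ≈ 20.3852, hence ||A||_2 = sqrt(λ_max) = sqrt((30 + sqrt(116))/2) ≈ 4.515.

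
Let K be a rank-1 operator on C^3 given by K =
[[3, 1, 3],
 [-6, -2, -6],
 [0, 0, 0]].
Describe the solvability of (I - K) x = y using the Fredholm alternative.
(I - K) is singular (det(I - K) = 0, i.e. 1 ∈ sigma(K)). (I - K) x = y is solvable iff y ⊥ ker((I - K)^*) = span{(3, 1, 3)}, i.e. iff 3y_1 + y_2 + 3y_3 = 0. When solvable, the solutions are x = y + c·(1, -2, 0), c arbitrary (ker(I - K) = span{(1, -2, 0)}, dimension 1).

K has rank 1, so it is an outer product K = u v^T: every row of K is a multiple of one row vector. Reading off the entries, u = (1, -2, 0) and v = (3, 1, 3) (row i of K equals u_i·v^T). A rank-one matrix u v^T satisfies K u = u (v·u) and kills the (2)-dimensional subspace v^⊥, so its characteristic polynomial is lambda^2 (lambda - v·u) with v·u = tr K = 1. Hence the eigenvalues of I - K are 1 (multiplicity 2) and 1 - (1) = 0, so det(I - K) = 0. (Direct check: I - K =
[[-2, -1, -3],
 [6, 3, 6],
 [0, 0, 1]]
has determinant 0.) So 1 is an eigenvalue of K and (I - K) is not invertible. The finite-dimensional Fredholm alternative says: either (I - K) is invertible, or ker(I - K) ≠ {0} and then range(I - K) = ker((I - K)^*)^⊥, with dim ker(I - K) = dim ker((I - K)^*). We are in the second case, so we need both kernels. Kernel of I - K: (I - K) u = u - u (v·u) = u - u = 0, so ker(I - K) = span{u} = span{(1, -2, 0)} (it is exactly 1-dimensional because rank(I - K) = 2). Kernel of the adjoint: K is real, so (I - K)^* = I - K^T = I - v u^T, and (I - v u^T) v = v - v (u·v) = 0; hence ker((I - K)^*) = span{v} = span{(3, 1, 3)}. Therefore (I - K) x = y is solvable iff <y, v> = 0, i.e. iff 3y_1 + y_2 + 3y_3 = 0. When this holds, K y = u (v·y) = 0, so (I - K) y = y and x = y is a particular solution; the full solution set is the line x = y + c·u = y + c·(1, -2, 0), c ∈ C.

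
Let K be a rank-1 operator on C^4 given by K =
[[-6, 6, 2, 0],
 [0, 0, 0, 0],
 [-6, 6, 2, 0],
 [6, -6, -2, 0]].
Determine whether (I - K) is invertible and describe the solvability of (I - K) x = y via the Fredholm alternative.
(I - K) is invertible (det(I - K) = 5 ≠ 0), so for every y in C^4 the equation (I - K) x = y has a unique solution.

K has rank 1, so it is an outer product K = u v^T: every row of K is a multiple of one row vector. Reading off the entries, u = (2, 0, 2, -2) and v = (-3, 3, 1, 0) (row i of K equals u_i·v^T). A rank-one matrix u v^T satisfies K u = u (v·u) and kills the (3)-dimensional subspace v^⊥, so its characteristic polynomial is lambda^3 (lambda - v·u) with v·u = tr K = -4. Hence the eigenvalues of I - K are 1 (multiplicity 3) and 1 - (-4) = 5, so det(I - K) = 5. (Direct check: I - K =
[[7, -6, -2, 0],
 [0, 1, 0, 0],
 [6, -6, -1, 0],
 [-6, 6, 2, 1]]
has determinant 5.) The finite-dimensional Fredholm alternative says: either (I - K) is invertible, or ker(I - K) ≠ {0} and then range(I - K) = ker((I - K)^*)^⊥, with dim ker(I - K) = dim ker((I - K)^*). Since det(I - K) ≠ 0, 1 is not an eigenvalue of K and ker(I - K) = {0}, so we are in the first case: for every y there is a unique x = (I - K)^(-1) y. Explicitly, by the Sherman–Morrison formula, (I - u v^T)^(-1) = I + u v^T/(1 - v·u), i.e. (I - K)^(-1) = I + K/(5).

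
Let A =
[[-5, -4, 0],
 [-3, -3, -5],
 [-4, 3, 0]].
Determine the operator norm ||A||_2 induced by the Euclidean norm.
||A||_2 = sqrt((84 + sqrt(3212))/2) ≈ 8.3867 (= sqrt(largest eigenvalue of A^T A))

||A||_2 = sigma_max(A) = sqrt(lambda_max(A^T A)). Form the symmetric matrix M = A^T A =
[[50, 17, 15],
 [17, 34, 15],
 [15, 15, 25]].
Its characteristic polynomial (trace, sum of principal 2x2 minors, determinant of M give the coefficients) is
  p(λ) = det(λ I - M) = λ^3 - 109λ^2 + 3061λ - 24025.
By the rational root theorem any rational root is an integer divisor of 24025. Testing λ = 25: p(25) = 15625 - 68125 + 76525 - 24025 = 0, so λ = 25 is a root. Dividing out (λ - 25) leaves p(λ) = (λ - 25)(λ^2 - 84λ + 961). For λ^2 - 84λ + 961 the discriminant is 3212. It is nonnegative but not a perfect square, so the roots are real and irrational: λ = (84 ± sqrt(3212))/2 ≈ 70.3373, 13.6627.
So the eigenvalues of A^T A are ≈ 13.6627, 25, 70.3373 (all ≥ 0, as they must be for A^T A). The largest is λ_max = (84 + sqrt(3212))/2 ≈ 70.3373, hence ||A||_2 = sqrt(λ_max) = sqrt((84 + sqrt(3212))/2) ≈ 8.3867.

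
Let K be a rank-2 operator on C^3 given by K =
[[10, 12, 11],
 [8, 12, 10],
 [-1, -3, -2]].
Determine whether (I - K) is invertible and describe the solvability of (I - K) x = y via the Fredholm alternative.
(I - K) is invertible (det(I - K) = 2 ≠ 0), so for every y in C^3 the equation (I - K) x = y has a unique solution.

K has rank 2 and factors as K = U V^T = u1 v1^T + u2 v2^T with u1 = (3, 2, 0), v1 = (3, 3, 3), u2 = (-1, -2, 1), v2 = (-1, -3, -2) (multiplying out reproduces the displayed K). The nonzero eigenvalues of U V^T coincide with those of the 2 x 2 matrix G = V^T U = [[v1·u1, v1·u2], [v2·u1, v2·u2]] = [[15, -6], [-9, 5]], and by the Sylvester determinant identity det(I_3 - U V^T) = det(I_2 - V^T U) = det([[-14, 6], [9, -4]]) = (-14)(-4) - (6)(9) = 2. (Direct check: I - K =
[[-9, -12, -11],
 [-8, -11, -10],
 [1, 3, 3]]
has determinant 2.) The finite-dimensional Fredholm alternative says: either (I - K) is invertible, or ker(I - K) ≠ {0} and then range(I - K) = ker((I - K)^*)^⊥, with dim ker(I - K) = dim ker((I - K)^*). Since det(I - K) ≠ 0, 1 is not an eigenvalue of K and ker(I - K) = {0}, so we are in the first case: for every y there is a unique x = (I - K)^(-1) y. (Explicitly, by the Woodbury identity, (I - U V^T)^(-1) = I + U (I_2 - G)^(-1) V^T.)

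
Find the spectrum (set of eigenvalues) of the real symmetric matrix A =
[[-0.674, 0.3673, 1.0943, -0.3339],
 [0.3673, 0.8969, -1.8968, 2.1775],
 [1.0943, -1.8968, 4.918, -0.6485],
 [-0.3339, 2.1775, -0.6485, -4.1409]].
sigma(A) ≈ {-5, -1, 1, 6}

A is real symmetric, so its spectrum consists of real eigenvalues. Expanding the characteristic polynomial of the displayed matrix gives
  det(λ I - A) = p(λ) = λ^4 + (-1)λ^3 + (-31)λ^2 + (0.999)λ + (30).
Solving p(λ) = 0 yields eigenvalues ≈ -5, -1, 1, 6. (A is shown rounded to 4 decimals, so these recover the underlying integer eigenvalues to within that precision.)
Verification: the trace of A = 1 equals the sum of eigenvalues 1, and det(A) ≈ 29.9996 matches the eigenvalue product 30.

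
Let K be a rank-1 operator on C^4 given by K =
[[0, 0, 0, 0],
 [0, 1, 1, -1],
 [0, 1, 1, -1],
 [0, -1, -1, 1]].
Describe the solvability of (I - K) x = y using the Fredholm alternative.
(I - K) is invertible (det(I - K) = -2 ≠ 0), so for every y in C^4 the equation (I - K) x = y has a unique solution.

K has rank 1, so it is an outer product K = u v^T: every row of K is a multiple of one row vector. Reading off the entries, u = (0, -1, -1, 1) and v = (0, -1, -1, 1) (row i of K equals u_i·v^T). A rank-one matrix u v^T satisfies K u = u (v·u) and kills the (3)-dimensional subspace v^⊥, so its characteristic polynomial is lambda^3 (lambda - v·u) with v·u = tr K = 3. Hence the eigenvalues of I - K are 1 (multiplicity 3) and 1 - (3) = -2, so det(I - K) = -2. (Direct check: I - K =
[[1, 0, 0, 0],
 [0, 0, -1, 1],
 [0, -1, 0, 1],
 [0, 1, 1, 0]]
has determinant -2.) The finite-dimensional Fredholm alternative says: either (I - K) is invertible, or ker(I - K) ≠ {0} and then range(I - K) = ker((I - K)^*)^⊥, with dim ker(I - K) = dim ker((I - K)^*). Since det(I - K) ≠ 0, 1 is not an eigenvalue of K and ker(I - K) = {0}, so we are in the first case: for every y there is a unique x = (I - K)^(-1) y. Explicitly, by the Sherman–Morrison formula, (I - u v^T)^(-1) = I + u v^T/(1 - v·u), i.e. (I - K)^(-1) = I + K/(-2).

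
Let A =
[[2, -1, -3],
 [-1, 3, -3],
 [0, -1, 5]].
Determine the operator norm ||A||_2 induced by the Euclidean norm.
||A||_2 ≈ 6.8164 (= sqrt(largest eigenvalue of A^T A))

||A||_2 = sigma_max(A) = sqrt(lambda_max(A^T A)). Form the symmetric matrix M = A^T A =
[[5, -5, -3],
 [-5, 11, -11],
 [-3, -11, 43]].
Its characteristic polynomial (trace, sum of principal 2x2 minors, determinant of M give the coefficients) is
  p(λ) = det(λ I - M) = λ^3 - 59λ^2 + 588λ - 256.
No integer candidate from the rational root theorem (±divisors of 256) is a root, so the roots are irrational. The cubic discriminant is Δ = 338128144 > 0, so there are three distinct real roots. p(0) = -256 and p(1) = 274 have opposite signs, so a root lies in (0, 1); Newton's method refines it to λ ≈ 0.4561. p(12) = 32 and p(13) = -386 have opposite signs, so a root lies in (12, 13); Newton's method refines it to λ ≈ 12.0804. p(46) = -716 and p(47) = 872 have opposite signs, so a root lies in (46, 47); Newton's method refines it to λ ≈ 46.4635. Check (Vieta): the three roots sum to 59, matching tr M = 59.
So the eigenvalues of A^T A are ≈ 0.4561, 12.0804, 46.4635 (all ≥ 0, as they must be for A^T A). The largest is λ_max ≈ 46.4635, hence ||A||_2 = sqrt(λ_max) ≈ 6.8164.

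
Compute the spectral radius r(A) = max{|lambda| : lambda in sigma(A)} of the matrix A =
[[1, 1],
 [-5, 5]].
r(A) = sqrt(10) ≈ 3.1623

The eigenvalues of A are the roots of its characteristic polynomial. With M = A (coefficients from the trace and determinant):
  p(λ) = det(λ I - M) = λ^2 - 6λ + 10.
For λ^2 - 6λ + 10 the discriminant is -4. It is negative, so the roots are the complex-conjugate pair λ = 3 ± (sqrt(4)/2) i ≈ 3 ± 1i. For a conjugate pair the product of the roots equals the constant term, so |λ|^2 = 10 and |λ| = sqrt(10) ≈ 3.1623.
Thus the eigenvalues (to 4 decimals) are 3 ± 1i (modulus 3.1623). The spectral radius is the largest modulus: r(A) = sqrt(10) ≈ 3.1623. (Cross-check: r(A) ≤ ||A||_2 ≈ 7.0711; equality holds whenever A is normal, though it can also hold for some non-normal A.)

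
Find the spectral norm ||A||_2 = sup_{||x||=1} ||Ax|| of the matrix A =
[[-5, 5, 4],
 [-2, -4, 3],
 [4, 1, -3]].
||A||_2 ≈ 9.0662 (= sqrt(largest eigenvalue of A^T A))

||A||_2 = sigma_max(A) = sqrt(lambda_max(A^T A)). Form the symmetric matrix M = A^T A =
[[45, -13, -38],
 [-13, 42, 5],
 [-38, 5, 34]].
Its characteristic polynomial (trace, sum of principal 2x2 minors, determinant of M give the coefficients) is
  p(λ) = det(λ I - M) = λ^3 - 121λ^2 + 3210λ - 1681.
No integer candidate from the rational root theorem (±divisors of 1681) is a root, so the roots are irrational. The cubic discriminant is Δ = 18321922169 > 0, so there are three distinct real roots. p(0) = -1681 and p(1) = 1409 have opposite signs, so a root lies in (0, 1); Newton's method refines it to λ ≈ 0.5344. p(38) = 447 and p(39) = -1213 have opposite signs, so a root lies in (38, 39); Newton's method refines it to λ ≈ 38.27. p(82) = -697 and p(83) = 2967 have opposite signs, so a root lies in (82, 83); Newton's method refines it to λ ≈ 82.1956. Check (Vieta): the three roots sum to 121, matching tr M = 121.
So the eigenvalues of A^T A are ≈ 0.5344, 38.27, 82.1956 (all ≥ 0, as they must be for A^T A). The largest is λ_max ≈ 82.1956, hence ||A||_2 = sqrt(λ_max) ≈ 9.0662.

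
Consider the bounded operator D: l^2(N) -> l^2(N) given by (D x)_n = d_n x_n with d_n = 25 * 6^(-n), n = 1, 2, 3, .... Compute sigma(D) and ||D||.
sigma(D) = {25 * 6^(-n) : n ≥ 1} ∪ {0}; ||D|| = 25/6

A bounded diagonal operator on l^2 with diagonal entries d_n has spectrum equal to the closure of {d_n : n ≥ 1}: every d_n is an eigenvalue (with eigenvector e_n), so {d_n} ⊂ sigma(D); the spectrum is closed, so its closure is too; and for lambda not in the closure, (D - lambda I) has bounded inverse (the diagonal entries 1/(d_n - lambda) are bounded). For our sequence d_n = 25 * 6^(-n), n = 1, 2, 3, ...:
  - {d_n} = {25 * 6^(-n) : n ≥ 1}; the only limit point is 0
  - closure = {25 * 6^(-n) : n ≥ 1} ∪ {0}
For the norm: a diagonal operator has ||D|| = sup_n |d_n|. Here d_n = 25 * 6^(-n) is positive and decreasing, so sup_n |d_n| = d_1 = 25/6. So ||D|| = 25/6.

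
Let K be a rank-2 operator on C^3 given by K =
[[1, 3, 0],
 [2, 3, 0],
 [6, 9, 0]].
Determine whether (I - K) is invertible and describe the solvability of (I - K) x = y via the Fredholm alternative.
(I - K) is invertible (det(I - K) = -6 ≠ 0), so for every y in C^3 the equation (I - K) x = y has a unique solution.

K has rank 2 and factors as K = U V^T = u1 v1^T + u2 v2^T with u1 = (-3, 0, 0), v1 = (-1, -2, 0), u2 = (-1, 1, 3), v2 = (2, 3, 0) (multiplying out reproduces the displayed K). The nonzero eigenvalues of U V^T coincide with those of the 2 x 2 matrix G = V^T U = [[v1·u1, v1·u2], [v2·u1, v2·u2]] = [[3, -1], [-6, 1]], and by the Sylvester determinant identity det(I_3 - U V^T) = det(I_2 - V^T U) = det([[-2, 1], [6, 0]]) = (-2)(0) - (1)(6) = -6. (Direct check: I - K =
[[0, -3, 0],
 [-2, -2, 0],
 [-6, -9, 1]]
has determinant -6.) The finite-dimensional Fredholm alternative says: either (I - K) is invertible, or ker(I - K) ≠ {0} and then range(I - K) = ker((I - K)^*)^⊥, with dim ker(I - K) = dim ker((I - K)^*). Since det(I - K) ≠ 0, 1 is not an eigenvalue of K and ker(I - K) = {0}, so we are in the first case: for every y there is a unique x = (I - K)^(-1) y. (Explicitly, by the Woodbury identity, (I - U V^T)^(-1) = I + U (I_2 - G)^(-1) V^T.)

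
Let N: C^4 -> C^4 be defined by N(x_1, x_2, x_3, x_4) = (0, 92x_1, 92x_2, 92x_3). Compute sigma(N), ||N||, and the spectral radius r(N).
sigma(N) = {0}; ||N|| = 92; r(N) = 0. (N is nilpotent with N^4 = 0.)

On C^4, N is a strictly lower-triangular matrix with 92 on the subdiagonal and zeros elsewhere, so its characteristic polynomial is lambda^4 and every eigenvalue is 0: sigma(N) = {0}. For the operator norm, N e_i = 92e_{i+1} for i = 1, ..., 3 and N e_4 = 0, so the singular values of N are 92 (with multiplicity 3) and 0; hence ||N|| = 92. The spectral radius r(N) = max|lambda| = 0. Note ||N|| > r(N) — characteristic of non-normal nilpotent operators. Indeed N^4 = 0.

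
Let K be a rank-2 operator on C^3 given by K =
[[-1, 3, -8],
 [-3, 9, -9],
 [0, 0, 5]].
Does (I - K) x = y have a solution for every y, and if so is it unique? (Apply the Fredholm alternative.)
(I - K) is invertible (det(I - K) = 28 ≠ 0), so for every y in C^3 the equation (I - K) x = y has a unique solution.

K has rank 2 and factors as K = U V^T = u1 v1^T + u2 v2^T with u1 = (-2, -3, 1), v1 = (1, -3, 3), u2 = (1, 0, -1), v2 = (1, -3, -2) (multiplying out reproduces the displayed K). The nonzero eigenvalues of U V^T coincide with those of the 2 x 2 matrix G = V^T U = [[v1·u1, v1·u2], [v2·u1, v2·u2]] = [[10, -2], [5, 3]], and by the Sylvester determinant identity det(I_3 - U V^T) = det(I_2 - V^T U) = det([[-9, 2], [-5, -2]]) = (-9)(-2) - (2)(-5) = 28. (Direct check: I - K =
[[2, -3, 8],
 [3, -8, 9],
 [0, 0, -4]]
has determinant 28.) The finite-dimensional Fredholm alternative says: either (I - K) is invertible, or ker(I - K) ≠ {0} and then range(I - K) = ker((I - K)^*)^⊥, with dim ker(I - K) = dim ker((I - K)^*). Since det(I - K) ≠ 0, 1 is not an eigenvalue of K and ker(I - K) = {0}, so we are in the first case: for every y there is a unique x = (I - K)^(-1) y. (Explicitly, by the Woodbury identity, (I - U V^T)^(-1) = I + U (I_2 - G)^(-1) V^T.)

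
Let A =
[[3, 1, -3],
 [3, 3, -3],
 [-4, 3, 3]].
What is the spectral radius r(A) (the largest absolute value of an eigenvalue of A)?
r(A) ≈ 4.8349

The eigenvalues of A are the roots of its characteristic polynomial. With M = A (coefficients from the trace, the sum of principal 2x2 minors, and det A):
  p(λ) = det(λ I - M) = λ^3 - 9λ^2 + 21λ + 6.
No integer candidate from the rational root theorem (±divisors of 6) is a root, so the roots are irrational. The cubic discriminant is Δ = -5211 < 0, so there is one real root and a complex-conjugate pair. p(-1) = -25 and p(0) = 6 have opposite signs, so a root lies in (-1, 0); Newton's method refines it to λ ≈ -0.2567. Dividing out (λ - (-0.2567)) leaves approximately λ^2 - 9.2567λ + 23.3759. For λ^2 - 9.2567λ + 23.3759 the discriminant is -7.8178. It is negative, so the remaining roots are the complex-conjugate pair λ ≈ 4.6283 ± 1.398i. Their product equals the constant term, so |λ|^2 ≈ 23.3759 and |λ| ≈ 4.8349.
Thus the eigenvalues (to 4 decimals) are -0.2567 (modulus 0.2567); 4.6283 ± 1.398i (modulus 4.8349). The spectral radius is the largest modulus: r(A) ≈ 4.8349. (Cross-check: r(A) ≤ ||A||_2 ≈ 7.7974; equality holds whenever A is normal, though it can also hold for some non-normal A.)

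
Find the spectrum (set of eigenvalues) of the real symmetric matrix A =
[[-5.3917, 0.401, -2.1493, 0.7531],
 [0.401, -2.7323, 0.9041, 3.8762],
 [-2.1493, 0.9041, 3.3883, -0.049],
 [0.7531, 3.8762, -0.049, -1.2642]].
sigma(A) ≈ {-6, 2, 4} (-6 with multiplicity 2)

A is real symmetric, so its spectrum consists of real eigenvalues. Expanding the characteristic polynomial of the displayed matrix gives
  det(λ I - A) = p(λ) = λ^4 + (6)λ^3 + (-28)λ^2 + (-119.9978)λ + (287.9955).
Solving p(λ) = 0 yields eigenvalues ≈ -6, -6, 2, 4. (A is shown rounded to 4 decimals, so these recover the underlying integer eigenvalues to within that precision.)
Verification: the trace of A = -6 equals the sum of eigenvalues -6, and det(A) ≈ 287.9955 matches the eigenvalue product 288.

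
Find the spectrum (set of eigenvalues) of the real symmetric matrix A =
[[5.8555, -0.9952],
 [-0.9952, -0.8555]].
sigma(A) ≈ {-1, 6}

A is real symmetric, so its spectrum consists of real eigenvalues. Expanding the characteristic polynomial of the displayed matrix gives
  det(λ I - A) = p(λ) = λ^2 + (-5)λ + (-6).
Solving p(λ) = 0 yields eigenvalues ≈ -1, 6. (A is shown rounded to 4 decimals, so these recover the underlying integer eigenvalues to within that precision.)
Verification: the trace of A = 5 equals the sum of eigenvalues 5, and det(A) ≈ -5.9998 matches the eigenvalue product -6.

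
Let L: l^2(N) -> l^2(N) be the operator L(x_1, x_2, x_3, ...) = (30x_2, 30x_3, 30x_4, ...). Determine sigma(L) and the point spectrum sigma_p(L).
sigma(L) = closed disk {z in C : |z| ≤ 30}; sigma_p(L) = open disk {z in C : |z| < 30}

Note L = 30·V where V is the unit left shift (V x)_k = x_{k+1}; so sigma(L) = 30·sigma(V) and ||L|| = 30||V||. ||L x||^2 = 900sum_{k≥2} |x_k|^2 ≤ 900||x||^2, with equality on {x : x_1 = 0}, so ||L|| = 30. For any lambda with |lambda| < 30, set r = lambda/30 (|r| < 1); the vector x = (1, r, r^2, ...) is in l^2 and satisfies L x = 30(r, r^2, ...) = lambda x, so lambda is an eigenvalue. On the boundary |lambda| = 30 the geometric series diverges, so no l^2 eigenvector exists, but these lambda lie in the approximate point spectrum. Hence sigma(L) is the closed disk of radius 30 and sigma_p(L) is the open disk.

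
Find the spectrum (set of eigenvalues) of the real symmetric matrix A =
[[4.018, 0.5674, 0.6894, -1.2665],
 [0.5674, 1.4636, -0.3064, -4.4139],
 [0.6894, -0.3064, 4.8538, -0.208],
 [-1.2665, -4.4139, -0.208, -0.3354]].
sigma(A) ≈ {-4, 3, 5, 6}

A is real symmetric, so its spectrum consists of real eigenvalues. Expanding the characteristic polynomial of the displayed matrix gives
  det(λ I - A) = p(λ) = λ^4 + (-10)λ^3 + (7)λ^2 + (162)λ + (-359.9963).
Solving p(λ) = 0 yields eigenvalues ≈ -4, 3, 5, 6. (A is shown rounded to 4 decimals, so these recover the underlying integer eigenvalues to within that precision.)
Verification: the trace of A = 10 equals the sum of eigenvalues 10, and det(A) ≈ -359.9963 matches the eigenvalue product -360.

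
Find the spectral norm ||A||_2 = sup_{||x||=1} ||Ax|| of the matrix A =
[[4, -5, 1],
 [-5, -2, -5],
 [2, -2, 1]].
||A||_2 ≈ 8.4102 (= sqrt(largest eigenvalue of A^T A))

||A||_2 = sigma_max(A) = sqrt(lambda_max(A^T A)). Form the symmetric matrix M = A^T A =
[[45, -14, 31],
 [-14, 33, 3],
 [31, 3, 27]].
Its characteristic polynomial (trace, sum of principal 2x2 minors, determinant of M give the coefficients) is
  p(λ) = det(λ I - M) = λ^3 - 105λ^2 + 2425λ - 81.
No integer candidate from the rational root theorem (±divisors of 81) is a root, so the roots are irrational. The cubic discriminant is Δ = 7787823728 > 0, so there are three distinct real roots. p(0) = -81 and p(1) = 2240 have opposite signs, so a root lies in (0, 1); Newton's method refines it to λ ≈ 0.0335. p(34) = 293 and p(35) = -956 have opposite signs, so a root lies in (34, 35); Newton's method refines it to λ ≈ 34.2348. p(70) = -1831 and p(71) = 700 have opposite signs, so a root lies in (70, 71); Newton's method refines it to λ ≈ 70.7317. Check (Vieta): the three roots sum to 105, matching tr M = 105.
So the eigenvalues of A^T A are ≈ 0.0335, 34.2348, 70.7317 (all ≥ 0, as they must be for A^T A). The largest is λ_max ≈ 70.7317, hence ||A||_2 = sqrt(λ_max) ≈ 8.4102.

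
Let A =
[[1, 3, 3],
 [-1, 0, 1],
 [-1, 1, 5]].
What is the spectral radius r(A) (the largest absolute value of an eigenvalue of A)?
r(A) = 4

The eigenvalues of A are the roots of its characteristic polynomial. With M = A (coefficients from the trace, the sum of principal 2x2 minors, and det A):
  p(λ) = det(λ I - M) = λ^3 - 6λ^2 + 10λ - 8.
By the rational root theorem any rational root is an integer divisor of 8. Testing λ = 4: p(4) = 64 - 96 + 40 - 8 = 0, so λ = 4 is a root. Dividing out (λ - 4) leaves p(λ) = (λ - 4)(λ^2 - 2λ + 2). For λ^2 - 2λ + 2 the discriminant is -4. It is negative, so the roots are the complex-conjugate pair λ = 1 ± (sqrt(4)/2) i ≈ 1 ± 1i. For a conjugate pair the product of the roots equals the constant term, so |λ|^2 = 2 and |λ| = sqrt(2) ≈ 1.4142.
Thus the eigenvalues (to 4 decimals) are 1 ± 1i (modulus 1.4142); 4 (modulus 4). The spectral radius is the largest modulus: r(A) = 4. (Cross-check: r(A) ≤ ||A||_2 ≈ 6.4316; equality holds whenever A is normal, though it can also hold for some non-normal A.)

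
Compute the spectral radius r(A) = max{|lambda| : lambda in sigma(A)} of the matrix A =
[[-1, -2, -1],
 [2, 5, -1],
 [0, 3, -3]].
r(A) = (4 + sqrt(8))/2 ≈ 3.4142

The eigenvalues of A are the roots of its characteristic polynomial. With M = A (coefficients from the trace, the sum of principal 2x2 minors, and det A):
  p(λ) = det(λ I - M) = λ^3 - λ^2 - 10λ + 6.
By the rational root theorem any rational root is an integer divisor of 6. Testing λ = -3: p(-3) = -27 - 9 + 30 + 6 = 0, so λ = -3 is a root. Dividing out (λ + 3) leaves p(λ) = (λ + 3)(λ^2 - 4λ + 2). For λ^2 - 4λ + 2 the discriminant is 8. It is nonnegative but not a perfect square, so the roots are real and irrational: λ = (4 ± sqrt(8))/2 ≈ 3.4142, 0.5858.
Thus the eigenvalues (to 4 decimals) are 3.4142 (modulus 3.4142); 0.5858 (modulus 0.5858); -3 (modulus 3). The spectral radius is the largest modulus: r(A) = (4 + sqrt(8))/2 ≈ 3.4142. (Cross-check: r(A) ≤ ||A||_2 ≈ 6.7722; equality holds whenever A is normal, though it can also hold for some non-normal A.)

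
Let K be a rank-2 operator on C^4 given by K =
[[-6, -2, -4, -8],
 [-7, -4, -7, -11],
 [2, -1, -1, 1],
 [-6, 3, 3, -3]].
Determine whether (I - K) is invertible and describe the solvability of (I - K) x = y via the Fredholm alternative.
(I - K) is invertible (det(I - K) = 51 ≠ 0), so for every y in C^4 the equation (I - K) x = y has a unique solution.

K has rank 2 and factors as K = U V^T = u1 v1^T + u2 v2^T with u1 = (2, 2, -1, 3), v1 = (-2, 1, 1, -1), u2 = (-2, -3, 0, 0), v2 = (1, 2, 3, 3) (multiplying out reproduces the displayed K). The nonzero eigenvalues of U V^T coincide with those of the 2 x 2 matrix G = V^T U = [[v1·u1, v1·u2], [v2·u1, v2·u2]] = [[-6, 1], [12, -8]], and by the Sylvester determinant identity det(I_4 - U V^T) = det(I_2 - V^T U) = det([[7, -1], [-12, 9]]) = (7)(9) - (-1)(-12) = 51. (Direct check: I - K =
[[7, 2, 4, 8],
 [7, 5, 7, 11],
 [-2, 1, 2, -1],
 [6, -3, -3, 4]]
has determinant 51.) The finite-dimensional Fredholm alternative says: either (I - K) is invertible, or ker(I - K) ≠ {0} and then range(I - K) = ker((I - K)^*)^⊥, with dim ker(I - K) = dim ker((I - K)^*). Since det(I - K) ≠ 0, 1 is not an eigenvalue of K and ker(I - K) = {0}, so we are in the first case: for every y there is a unique x = (I - K)^(-1) y. (Explicitly, by the Woodbury identity, (I - U V^T)^(-1) = I + U (I_2 - G)^(-1) V^T.)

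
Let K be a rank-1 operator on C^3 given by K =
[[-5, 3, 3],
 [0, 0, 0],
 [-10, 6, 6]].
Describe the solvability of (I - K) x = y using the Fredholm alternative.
(I - K) is singular (det(I - K) = 0, i.e. 1 ∈ sigma(K)). (I - K) x = y is solvable iff y ⊥ ker((I - K)^*) = span{(-5, 3, 3)}, i.e. iff -5y_1 + 3y_2 + 3y_3 = 0. When solvable, the solutions are x = y + c·(1, 0, 2), c arbitrary (ker(I - K) = span{(1, 0, 2)}, dimension 1).

K has rank 1, so it is an outer product K = u v^T: every row of K is a multiple of one row vector. Reading off the entries, u = (1, 0, 2) and v = (-5, 3, 3) (row i of K equals u_i·v^T). A rank-one matrix u v^T satisfies K u = u (v·u) and kills the (2)-dimensional subspace v^⊥, so its characteristic polynomial is lambda^2 (lambda - v·u) with v·u = tr K = 1. Hence the eigenvalues of I - K are 1 (multiplicity 2) and 1 - (1) = 0, so det(I - K) = 0. (Direct check: I - K =
[[6, -3, -3],
 [0, 1, 0],
 [10, -6, -5]]
has determinant 0.) So 1 is an eigenvalue of K and (I - K) is not invertible. The finite-dimensional Fredholm alternative says: either (I - K) is invertible, or ker(I - K) ≠ {0} and then range(I - K) = ker((I - K)^*)^⊥, with dim ker(I - K) = dim ker((I - K)^*). We are in the second case, so we need both kernels. Kernel of I - K: (I - K) u = u - u (v·u) = u - u = 0, so ker(I - K) = span{u} = span{(1, 0, 2)} (it is exactly 1-dimensional because rank(I - K) = 2). Kernel of the adjoint: K is real, so (I - K)^* = I - K^T = I - v u^T, and (I - v u^T) v = v - v (u·v) = 0; hence ker((I - K)^*) = span{v} = span{(-5, 3, 3)}. Therefore (I - K) x = y is solvable iff <y, v> = 0, i.e. iff -5y_1 + 3y_2 + 3y_3 = 0. When this holds, K y = u (v·y) = 0, so (I - K) y = y and x = y is a particular solution; the full solution set is the line x = y + c·u = y + c·(1, 0, 2), c ∈ C.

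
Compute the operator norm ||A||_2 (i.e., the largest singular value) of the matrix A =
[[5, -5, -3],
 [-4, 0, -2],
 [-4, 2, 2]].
||A||_2 ≈ 9.3022 (= sqrt(largest eigenvalue of A^T A))

||A||_2 = sigma_max(A) = sqrt(lambda_max(A^T A)). Form the symmetric matrix M = A^T A =
[[57, -33, -15],
 [-33, 29, 19],
 [-15, 19, 17]].
Its characteristic polynomial (trace, sum of principal 2x2 minors, determinant of M give the coefficients) is
  p(λ) = det(λ I - M) = λ^3 - 103λ^2 + 1440λ - 1296.
No integer candidate from the rational root theorem (±divisors of 1296) is a root, so the roots are irrational. The cubic discriminant is Δ = 7804848960 > 0, so there are three distinct real roots. p(0) = -1296 and p(1) = 42 have opposite signs, so a root lies in (0, 1); Newton's method refines it to λ ≈ 0.9661. p(15) = 504 and p(16) = -528 have opposite signs, so a root lies in (15, 16); Newton's method refines it to λ ≈ 15.5021. p(86) = -3188 and p(87) = 2880 have opposite signs, so a root lies in (86, 87); Newton's method refines it to λ ≈ 86.5318. Check (Vieta): the three roots sum to 103, matching tr M = 103.
So the eigenvalues of A^T A are ≈ 0.9661, 15.5021, 86.5318 (all ≥ 0, as they must be for A^T A). The largest is λ_max ≈ 86.5318, hence ||A||_2 = sqrt(λ_max) ≈ 9.3022.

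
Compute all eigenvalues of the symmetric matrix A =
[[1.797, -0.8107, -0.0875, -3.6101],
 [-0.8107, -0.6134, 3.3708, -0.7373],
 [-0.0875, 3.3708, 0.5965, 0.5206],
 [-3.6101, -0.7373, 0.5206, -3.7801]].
sigma(A) ≈ {-6, -3, 3, 4}

A is real symmetric, so its spectrum consists of real eigenvalues. Expanding the characteristic polynomial of the displayed matrix gives
  det(λ I - A) = p(λ) = λ^4 + (2)λ^3 + (-33)λ^2 + (-18.001)λ + (216).
Solving p(λ) = 0 yields eigenvalues ≈ -6, -3, 3, 4. (A is shown rounded to 4 decimals, so these recover the underlying integer eigenvalues to within that precision.)
Verification: the trace of A = -2 equals the sum of eigenvalues -2, and det(A) ≈ 216.0005 matches the eigenvalue product 216.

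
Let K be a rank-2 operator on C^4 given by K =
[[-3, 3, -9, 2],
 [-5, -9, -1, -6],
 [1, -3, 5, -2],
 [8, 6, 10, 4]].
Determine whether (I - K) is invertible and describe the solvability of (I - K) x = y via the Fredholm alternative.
(I - K) is invertible (det(I - K) = 4 ≠ 0), so for every y in C^4 the equation (I - K) x = y has a unique solution.

K has rank 2 and factors as K = U V^T = u1 v1^T + u2 v2^T with u1 = (2, 1, -1, -3), v1 = (-3, -3, -3, -2), u2 = (-3, 2, 2, 1), v2 = (-1, -3, 1, -2) (multiplying out reproduces the displayed K). The nonzero eigenvalues of U V^T coincide with those of the 2 x 2 matrix G = V^T U = [[v1·u1, v1·u2], [v2·u1, v2·u2]] = [[0, -5], [0, -3]], and by the Sylvester determinant identity det(I_4 - U V^T) = det(I_2 - V^T U) = det([[1, 5], [0, 4]]) = (1)(4) - (5)(0) = 4. (Direct check: I - K =
[[4, -3, 9, -2],
 [5, 10, 1, 6],
 [-1, 3, -4, 2],
 [-8, -6, -10, -3]]
has determinant 4.) The finite-dimensional Fredholm alternative says: either (I - K) is invertible, or ker(I - K) ≠ {0} and then range(I - K) = ker((I - K)^*)^⊥, with dim ker(I - K) = dim ker((I - K)^*). Since det(I - K) ≠ 0, 1 is not an eigenvalue of K and ker(I - K) = {0}, so we are in the first case: for every y there is a unique x = (I - K)^(-1) y. (Explicitly, by the Woodbury identity, (I - U V^T)^(-1) = I + U (I_2 - G)^(-1) V^T.)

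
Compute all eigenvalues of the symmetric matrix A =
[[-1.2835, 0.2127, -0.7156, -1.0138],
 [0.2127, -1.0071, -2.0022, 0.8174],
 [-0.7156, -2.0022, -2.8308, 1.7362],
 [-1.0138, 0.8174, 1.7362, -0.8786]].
sigma(A) ≈ {-5, -2, 0, 1}

A is real symmetric, so its spectrum consists of real eigenvalues. Expanding the characteristic polynomial of the displayed matrix gives
  det(λ I - A) = p(λ) = λ^4 + (6)λ^3 + (3)λ^2 + (-10)λ + (0).
Solving p(λ) = 0 yields eigenvalues ≈ -5, -2, 0, 1. (A is shown rounded to 4 decimals, so these recover the underlying integer eigenvalues to within that precision.)
Verification: the trace of A = -6 equals the sum of eigenvalues -6, and det(A) ≈ 0.0001 matches the eigenvalue product 0.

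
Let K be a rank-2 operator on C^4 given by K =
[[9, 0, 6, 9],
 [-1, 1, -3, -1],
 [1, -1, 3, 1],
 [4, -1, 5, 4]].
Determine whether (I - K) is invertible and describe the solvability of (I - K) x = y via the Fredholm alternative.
(I - K) is invertible (det(I - K) = 24 ≠ 0), so for every y in C^4 the equation (I - K) x = y has a unique solution.

K has rank 2 and factors as K = U V^T = u1 v1^T + u2 v2^T with u1 = (-3, 1, -1, -2), v1 = (-3, 0, -2, -3), u2 = (0, 1, -1, -1), v2 = (2, 1, -1, 2) (multiplying out reproduces the displayed K). The nonzero eigenvalues of U V^T coincide with those of the 2 x 2 matrix G = V^T U = [[v1·u1, v1·u2], [v2·u1, v2·u2]] = [[17, 5], [-8, 0]], and by the Sylvester determinant identity det(I_4 - U V^T) = det(I_2 - V^T U) = det([[-16, -5], [8, 1]]) = (-16)(1) - (-5)(8) = 24. (Direct check: I - K =
[[-8, 0, -6, -9],
 [1, 0, 3, 1],
 [-1, 1, -2, -1],
 [-4, 1, -5, -3]]
has determinant 24.) The finite-dimensional Fredholm alternative says: either (I - K) is invertible, or ker(I - K) ≠ {0} and then range(I - K) = ker((I - K)^*)^⊥, with dim ker(I - K) = dim ker((I - K)^*). Since det(I - K) ≠ 0, 1 is not an eigenvalue of K and ker(I - K) = {0}, so we are in the first case: for every y there is a unique x = (I - K)^(-1) y. (Explicitly, by the Woodbury identity, (I - U V^T)^(-1) = I + U (I_2 - G)^(-1) V^T.)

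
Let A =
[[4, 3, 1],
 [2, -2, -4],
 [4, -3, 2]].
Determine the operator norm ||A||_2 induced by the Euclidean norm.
||A||_2 ≈ 6.1257 (= sqrt(largest eigenvalue of A^T A))

||A||_2 = sigma_max(A) = sqrt(lambda_max(A^T A)). Form the symmetric matrix M = A^T A =
[[36, -4, 4],
 [-4, 22, 5],
 [4, 5, 21]].
Its characteristic polynomial (trace, sum of principal 2x2 minors, determinant of M give the coefficients) is
  p(λ) = det(λ I - M) = λ^3 - 79λ^2 + 1953λ - 14884.
No integer candidate from the rational root theorem (±divisors of 14884) is a root, so the roots are irrational. The cubic discriminant is Δ = 8243189 > 0, so there are three distinct real roots. p(14) = -282 and p(15) = 11 have opposite signs, so a root lies in (14, 15); Newton's method refines it to λ ≈ 14.9576. p(26) = 66 and p(27) = -61 have opposite signs, so a root lies in (26, 27); Newton's method refines it to λ ≈ 26.5187. p(37) = -121 and p(38) = 126 have opposite signs, so a root lies in (37, 38); Newton's method refines it to λ ≈ 37.5237. Check (Vieta): the three roots sum to 79, matching tr M = 79.
So the eigenvalues of A^T A are ≈ 14.9576, 26.5187, 37.5237 (all ≥ 0, as they must be for A^T A). The largest is λ_max ≈ 37.5237, hence ||A||_2 = sqrt(λ_max) ≈ 6.1257.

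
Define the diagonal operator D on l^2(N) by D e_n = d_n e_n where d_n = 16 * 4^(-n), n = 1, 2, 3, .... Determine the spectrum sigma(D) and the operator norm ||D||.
sigma(D) = {16 * 4^(-n) : n ≥ 1} ∪ {0}; ||D|| = 4

A bounded diagonal operator on l^2 with diagonal entries d_n has spectrum equal to the closure of {d_n : n ≥ 1}: every d_n is an eigenvalue (with eigenvector e_n), so {d_n} ⊂ sigma(D); the spectrum is closed, so its closure is too; and for lambda not in the closure, (D - lambda I) has bounded inverse (the diagonal entries 1/(d_n - lambda) are bounded). For our sequence d_n = 16 * 4^(-n), n = 1, 2, 3, ...:
  - {d_n} = {16 * 4^(-n) : n ≥ 1}; the only limit point is 0
  - closure = {16 * 4^(-n) : n ≥ 1} ∪ {0}
For the norm: a diagonal operator has ||D|| = sup_n |d_n|. Here d_n = 16 * 4^(-n) is positive and decreasing, so sup_n |d_n| = d_1 = 16/4 = 4. So ||D|| = 4.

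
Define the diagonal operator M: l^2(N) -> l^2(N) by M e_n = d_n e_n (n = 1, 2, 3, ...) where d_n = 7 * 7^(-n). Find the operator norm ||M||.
||M|| = 1 (attained at n = 1)

For M diagonal, ||M|| = sup_n |d_n|. The sequence d_n = 7 * 7^(-n) is positive and strictly decreasing (ratio 7^(-1) < 1), so the supremum is d_1 = 7/7 = 1. Hence ||M|| = 1.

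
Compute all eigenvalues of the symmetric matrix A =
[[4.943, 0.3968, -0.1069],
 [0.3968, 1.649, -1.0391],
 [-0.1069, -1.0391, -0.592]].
sigma(A) ≈ {-1, 2, 5}

A is real symmetric, so its spectrum consists of real eigenvalues. Expanding the characteristic polynomial of the displayed matrix gives
  det(λ I - A) = p(λ) = λ^3 + (-6)λ^2 + (3)λ + (10).
Solving p(λ) = 0 yields eigenvalues ≈ -1, 2, 5. (A is shown rounded to 4 decimals, so these recover the underlying integer eigenvalues to within that precision.)
Verification: the trace of A = 6 equals the sum of eigenvalues 6, and det(A) ≈ -10.0000 matches the eigenvalue product -10.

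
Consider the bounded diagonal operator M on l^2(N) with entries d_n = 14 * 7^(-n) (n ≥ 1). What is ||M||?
||M|| = 2 (attained at n = 1)

For M diagonal, ||M|| = sup_n |d_n|. The sequence d_n = 14 * 7^(-n) is positive and strictly decreasing (ratio 7^(-1) < 1), so the supremum is d_1 = 14/7 = 2. Hence ||M|| = 2.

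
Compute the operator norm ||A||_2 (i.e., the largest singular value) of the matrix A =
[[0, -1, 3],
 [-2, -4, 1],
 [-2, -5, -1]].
||A||_2 ≈ 7.0601 (= sqrt(largest eigenvalue of A^T A))

||A||_2 = sigma_max(A) = sqrt(lambda_max(A^T A)). Form the symmetric matrix M = A^T A =
[[8, 18, 0],
 [18, 42, -2],
 [0, -2, 11]].
Its characteristic polynomial (trace, sum of principal 2x2 minors, determinant of M give the coefficients) is
  p(λ) = det(λ I - M) = λ^3 - 61λ^2 + 558λ - 100.
No integer candidate from the rational root theorem (±divisors of 100) is a root, so the roots are irrational. The cubic discriminant is Δ = 433826996 > 0, so there are three distinct real roots. p(0) = -100 and p(1) = 398 have opposite signs, so a root lies in (0, 1); Newton's method refines it to λ ≈ 0.1829. p(10) = 380 and p(11) = -12 have opposite signs, so a root lies in (10, 11); Newton's method refines it to λ ≈ 10.9714. p(49) = -1570 and p(50) = 300 have opposite signs, so a root lies in (49, 50); Newton's method refines it to λ ≈ 49.8457. Check (Vieta): the three roots sum to 61, matching tr M = 61.
So the eigenvalues of A^T A are ≈ 0.1829, 10.9714, 49.8457 (all ≥ 0, as they must be for A^T A). The largest is λ_max ≈ 49.8457, hence ||A||_2 = sqrt(λ_max) ≈ 7.0601.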